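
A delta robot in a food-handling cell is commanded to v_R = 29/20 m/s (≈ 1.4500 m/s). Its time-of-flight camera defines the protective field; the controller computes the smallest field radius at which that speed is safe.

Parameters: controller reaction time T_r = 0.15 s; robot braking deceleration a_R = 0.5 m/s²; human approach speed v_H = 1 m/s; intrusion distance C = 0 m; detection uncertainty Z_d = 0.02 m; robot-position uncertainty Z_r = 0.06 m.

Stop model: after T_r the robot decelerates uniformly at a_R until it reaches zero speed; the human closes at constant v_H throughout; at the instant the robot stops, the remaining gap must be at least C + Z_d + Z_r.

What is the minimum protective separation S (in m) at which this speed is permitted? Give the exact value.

T_s = v_R/a_R = (29/20)/(1/2) = 2.9000 s
robot covers v_R·T_r = 1.4500·0.1500 = 0.2175 m before braking
robot covers 1.4500·2.9000 − ½·0.5000·2.9000² = 2.1025 m while stopping
human closes 1.0000·3.0500 = 3.0500 m
C+Z_d+Z_r = 0.0000+0.0200+0.0600 = 0.0800 m
S_min ≈ 0.2175+2.1025+3.0500+0.0800  ⇒  S_min = 109/20 m

S_min = 109/20 m = 5.4500 m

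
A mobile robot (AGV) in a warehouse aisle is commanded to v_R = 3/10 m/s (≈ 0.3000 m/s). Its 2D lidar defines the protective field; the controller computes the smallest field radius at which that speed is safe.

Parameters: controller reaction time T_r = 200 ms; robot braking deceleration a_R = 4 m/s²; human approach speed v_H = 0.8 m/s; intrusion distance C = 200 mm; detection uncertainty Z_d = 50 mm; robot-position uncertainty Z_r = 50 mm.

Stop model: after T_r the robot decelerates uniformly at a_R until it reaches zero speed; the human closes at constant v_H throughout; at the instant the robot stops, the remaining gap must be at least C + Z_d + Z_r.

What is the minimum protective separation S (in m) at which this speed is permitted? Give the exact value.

T_s = v_R/a_R = (3/10)/4 = 0.0750 s
robot in T_r: 0.3000·0.2000 = 0.0600 m
braking distance = 0.3000²/(2·4.0000) = 0.0112 m
person approaches 0.8000·(0.2000+0.0750) = 0.2200 m
C+Z_d+Z_r = 0.2000+0.0500+0.0500 = 0.3000 m
S_min ≈ 0.0600+0.0112+0.2200+0.3000  ⇒  S_min = 473/800 m

S_min = 473/800 m = 0.5913 m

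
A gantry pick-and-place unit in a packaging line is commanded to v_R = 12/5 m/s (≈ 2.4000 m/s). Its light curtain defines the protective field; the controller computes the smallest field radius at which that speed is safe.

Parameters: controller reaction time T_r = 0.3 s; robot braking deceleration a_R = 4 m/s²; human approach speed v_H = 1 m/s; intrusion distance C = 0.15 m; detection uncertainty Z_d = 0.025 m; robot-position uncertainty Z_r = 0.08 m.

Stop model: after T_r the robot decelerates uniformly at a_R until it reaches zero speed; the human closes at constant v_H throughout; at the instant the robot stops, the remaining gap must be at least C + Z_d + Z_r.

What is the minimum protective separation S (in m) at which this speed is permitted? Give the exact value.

S_min = 519/200 m = 2.5950 m

T_s = v_R/a_R = (12/5)/4 = 0.6000 s
robot in T_r: 2.4000·0.3000 = 0.7200 m
robot covers 2.4000·0.6000 − ½·4.0000·0.6000² = 0.7200 m while stopping
person approaches 1.0000·(0.3000+0.6000) = 0.9000 m
margins: 0.1500+0.0250+0.0800 = 0.2550 m
S_min ≈ 0.7200+0.7200+0.9000+0.2550  ⇒  S_min = 519/200 m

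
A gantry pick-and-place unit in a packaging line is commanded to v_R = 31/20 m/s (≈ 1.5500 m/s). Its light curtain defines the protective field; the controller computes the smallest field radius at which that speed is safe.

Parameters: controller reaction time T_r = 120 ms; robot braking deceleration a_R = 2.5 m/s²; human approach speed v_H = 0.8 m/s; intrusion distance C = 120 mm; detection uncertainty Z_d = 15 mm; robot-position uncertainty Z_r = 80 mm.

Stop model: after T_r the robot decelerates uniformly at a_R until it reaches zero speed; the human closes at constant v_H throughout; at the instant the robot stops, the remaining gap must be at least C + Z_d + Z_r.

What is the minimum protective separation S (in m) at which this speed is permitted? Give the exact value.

S_min = 2947/2000 m = 1.4735 m

T_s = v_R/a_R = (31/20)/(5/2) = 0.6200 s
robot covers v_R·T_r = 1.5500·0.1200 = 0.1860 m before braking
robot covers 1.5500·0.6200 − ½·2.5000·0.6200² = 0.4805 m while stopping
human over T_r+T_s: 0.8000·(0.1200+0.6200) = 0.5920 m
margins: 0.1200+0.0150+0.0800 = 0.2150 m
S_min ≈ 0.1860+0.4805+0.5920+0.2150  ⇒  S_min = 2947/2000 m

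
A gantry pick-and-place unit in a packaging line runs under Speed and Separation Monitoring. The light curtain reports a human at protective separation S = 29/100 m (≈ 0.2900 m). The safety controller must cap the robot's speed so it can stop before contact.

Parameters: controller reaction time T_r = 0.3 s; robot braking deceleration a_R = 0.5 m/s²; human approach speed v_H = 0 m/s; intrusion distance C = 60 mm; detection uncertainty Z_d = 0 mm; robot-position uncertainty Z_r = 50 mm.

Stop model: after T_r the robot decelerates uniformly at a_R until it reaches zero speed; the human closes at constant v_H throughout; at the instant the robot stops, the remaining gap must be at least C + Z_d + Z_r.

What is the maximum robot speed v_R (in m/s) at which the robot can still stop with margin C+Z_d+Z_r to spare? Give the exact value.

collect terms ⇒ (1)·v_R² + (3/10)·v_R + (-9/50) = 0
  disc = (3/10)² − 4·(1)·(-9/50) = 81/100 ; √disc = 9/10
  v_R = (−(3/10) + 9/10) / (2·(1)) = 3/10 m/s
check:
T_s = v_R/a_R = (3/10)/(1/2) = 0.6000 s
robot in T_r: 0.3000·0.3000 = 0.0900 m
robot under decel: 0.3000²/(2·0.5000) = 0.0900 m
person approaches 0.0000·(0.3000+0.6000) = 0.0000 m
margins: 0.0600+0.0000+0.0500 = 0.1100 m
sum ≈ 0.0900+0.0900+0.0000+0.1100 ≈ 0.2900 m = S ✓

v_R_max = 3/10 m/s = 0.3000 m/s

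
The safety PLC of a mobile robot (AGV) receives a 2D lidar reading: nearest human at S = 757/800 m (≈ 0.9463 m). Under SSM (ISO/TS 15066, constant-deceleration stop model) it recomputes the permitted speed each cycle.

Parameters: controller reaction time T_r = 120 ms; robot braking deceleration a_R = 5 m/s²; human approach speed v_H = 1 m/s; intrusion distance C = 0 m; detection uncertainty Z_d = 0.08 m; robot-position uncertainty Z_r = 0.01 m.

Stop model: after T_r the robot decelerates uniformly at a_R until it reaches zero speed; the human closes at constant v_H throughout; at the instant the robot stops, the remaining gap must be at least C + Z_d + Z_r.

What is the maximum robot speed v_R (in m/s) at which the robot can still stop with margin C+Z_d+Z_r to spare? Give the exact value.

at the boundary: (1/10)·v² + (8/25)·v + (-589/800) = 0
  disc = (8/25)² − 4·(1/10)·(-589/800) = 3969/10000 ; √disc = 63/100
  v_R = (−(8/25) + 63/100) / (2·(1/10)) = 31/20 m/s
check:
T_s = v_R/a_R = (31/20)/5 = 0.3100 s
robot covers v_R·T_r = 1.5500·0.1200 = 0.1860 m before braking
robot under decel: 1.5500²/(2·5.0000) = 0.2402 m
person approaches 1.0000·(0.1200+0.3100) = 0.4300 m
residual clearance needed = 0.0000+0.0800+0.0100 = 0.0900 m
sum ≈ 0.1860+0.2402+0.4300+0.0900 ≈ 0.9463 m = S ✓

v_R_max = 31/20 m/s = 1.5500 m/s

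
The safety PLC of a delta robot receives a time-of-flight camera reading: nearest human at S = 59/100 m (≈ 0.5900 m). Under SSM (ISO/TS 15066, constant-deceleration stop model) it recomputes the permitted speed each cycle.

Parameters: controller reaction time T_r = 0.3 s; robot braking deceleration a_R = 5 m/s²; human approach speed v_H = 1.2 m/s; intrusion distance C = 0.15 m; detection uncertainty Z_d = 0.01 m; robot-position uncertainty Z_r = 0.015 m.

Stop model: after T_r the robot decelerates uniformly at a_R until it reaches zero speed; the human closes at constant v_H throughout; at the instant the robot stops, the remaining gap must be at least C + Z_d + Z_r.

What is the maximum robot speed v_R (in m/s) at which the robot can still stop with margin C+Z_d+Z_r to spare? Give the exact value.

quadratic (1/10)·v² + (27/50)·v + (-11/200) = 0
  disc = (27/50)² − 4·(1/10)·(-11/200) = 196/625 ; √disc = 14/25
  v_R = (−(27/50) + 14/25) / (2·(1/10)) = 1/10 m/s
check:
T_s = v_R/a_R = (1/10)/5 = 0.0200 s
robot in T_r: 0.1000·0.3000 = 0.0300 m
robot covers 0.1000·0.0200 − ½·5.0000·0.0200² = 0.0010 m while stopping
person approaches 1.2000·(0.3000+0.0200) = 0.3840 m
residual clearance needed = 0.1500+0.0100+0.0150 = 0.1750 m
sum ≈ 0.0300+0.0010+0.3840+0.1750 ≈ 0.5900 m = S ✓

v_R_max = 1/10 m/s = 0.1000 m/s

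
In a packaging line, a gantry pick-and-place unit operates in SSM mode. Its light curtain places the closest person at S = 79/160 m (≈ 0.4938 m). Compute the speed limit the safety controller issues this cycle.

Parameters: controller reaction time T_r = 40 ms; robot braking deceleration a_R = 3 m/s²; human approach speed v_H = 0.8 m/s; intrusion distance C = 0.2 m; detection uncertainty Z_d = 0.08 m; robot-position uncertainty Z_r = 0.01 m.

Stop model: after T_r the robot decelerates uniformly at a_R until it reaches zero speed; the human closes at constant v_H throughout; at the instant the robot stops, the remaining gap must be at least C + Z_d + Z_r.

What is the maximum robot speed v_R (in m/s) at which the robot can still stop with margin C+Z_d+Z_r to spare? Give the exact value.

v_R_max = 9/20 m/s = 0.4500 m/s

at the boundary: (1/6)·v² + (23/75)·v + (-687/4000) = 0
  disc = (23/75)² − 4·(1/6)·(-687/4000) = 18769/90000 ; √disc = 137/300
  v_R = (−(23/75) + 137/300) / (2·(1/6)) = 9/20 m/s
check:
stop time T_s = (9/20)/3 = 0.1500 s
robot covers v_R·T_r = 0.4500·0.0400 = 0.0180 m before braking
braking distance = 0.4500²/(2·3.0000) = 0.0338 m
human closes 0.8000·0.1900 = 0.1520 m
residual clearance needed = 0.2000+0.0800+0.0100 = 0.2900 m
sum ≈ 0.0180+0.0338+0.1520+0.2900 ≈ 0.4938 m = S ✓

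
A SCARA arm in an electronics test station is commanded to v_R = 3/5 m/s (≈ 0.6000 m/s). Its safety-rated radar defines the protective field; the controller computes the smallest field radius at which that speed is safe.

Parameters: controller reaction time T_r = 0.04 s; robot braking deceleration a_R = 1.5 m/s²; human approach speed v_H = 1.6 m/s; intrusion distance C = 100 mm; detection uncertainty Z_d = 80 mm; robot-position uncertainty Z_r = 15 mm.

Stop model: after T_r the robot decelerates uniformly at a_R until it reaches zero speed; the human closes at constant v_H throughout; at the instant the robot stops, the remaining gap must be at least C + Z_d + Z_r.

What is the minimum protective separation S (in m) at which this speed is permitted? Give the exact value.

S_min = 1043/1000 m = 1.0430 m

braking lasts T_s = (3/5)/(3/2) = 0.4000 s
robot in T_r: 0.6000·0.0400 = 0.0240 m
robot under decel: 0.6000²/(2·1.5000) = 0.1200 m
human closes 1.6000·0.4400 = 0.7040 m
residual clearance needed = 0.1000+0.0800+0.0150 = 0.1950 m
S_min ≈ 0.0240+0.1200+0.7040+0.1950  ⇒  S_min = 1043/1000 m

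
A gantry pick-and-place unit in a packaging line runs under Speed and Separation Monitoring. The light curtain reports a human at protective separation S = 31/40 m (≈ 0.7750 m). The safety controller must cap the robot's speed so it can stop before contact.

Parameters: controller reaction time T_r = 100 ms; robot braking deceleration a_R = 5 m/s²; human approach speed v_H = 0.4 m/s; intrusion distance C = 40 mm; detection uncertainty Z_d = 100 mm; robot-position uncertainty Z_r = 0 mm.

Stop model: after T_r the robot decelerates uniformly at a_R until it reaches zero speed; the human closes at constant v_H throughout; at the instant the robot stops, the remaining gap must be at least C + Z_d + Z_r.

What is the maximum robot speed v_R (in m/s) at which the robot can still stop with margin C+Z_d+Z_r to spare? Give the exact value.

collect terms ⇒ (1/10)·v_R² + (9/50)·v_R + (-119/200) = 0
  disc = (9/50)² − 4·(1/10)·(-119/200) = 169/625 ; √disc = 13/25
  v_R = (−(9/50) + 13/25) / (2·(1/10)) = 17/10 m/s
check:
stop time T_s = (17/10)/5 = 0.3400 s
robot covers v_R·T_r = 1.7000·0.1000 = 0.1700 m before braking
braking distance = 1.7000²/(2·5.0000) = 0.2890 m
human over T_r+T_s: 0.4000·(0.1000+0.3400) = 0.1760 m
residual clearance needed = 0.0400+0.1000+0.0000 = 0.1400 m
sum ≈ 0.1700+0.2890+0.1760+0.1400 ≈ 0.7750 m = S ✓

v_R_max = 17/10 m/s = 1.7000 m/s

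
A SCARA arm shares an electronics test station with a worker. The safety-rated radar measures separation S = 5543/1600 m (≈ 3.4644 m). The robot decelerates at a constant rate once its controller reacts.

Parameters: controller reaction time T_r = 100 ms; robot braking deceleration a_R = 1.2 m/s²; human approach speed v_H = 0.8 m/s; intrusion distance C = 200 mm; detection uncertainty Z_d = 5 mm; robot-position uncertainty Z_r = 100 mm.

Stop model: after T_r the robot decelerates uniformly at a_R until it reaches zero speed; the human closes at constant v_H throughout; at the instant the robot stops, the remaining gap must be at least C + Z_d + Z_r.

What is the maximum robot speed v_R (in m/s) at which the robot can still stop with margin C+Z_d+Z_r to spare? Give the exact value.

quadratic (5/12)·v² + (23/30)·v + (-4927/1600) = 0
  disc = (23/30)² − 4·(5/12)·(-4927/1600) = 82369/14400 ; √disc = 287/120
  v_R = (−(23/30) + 287/120) / (2·(5/12)) = 39/20 m/s
check:
stop time T_s = (39/20)/(6/5) = 1.6250 s
reaction-phase robot travel = 1.9500·0.1000 = 0.1950 m
robot under decel: 1.9500²/(2·1.2000) = 1.5844 m
human over T_r+T_s: 0.8000·(0.1000+1.6250) = 1.3800 m
margins: 0.2000+0.0050+0.1000 = 0.3050 m
sum ≈ 0.1950+1.5844+1.3800+0.3050 ≈ 3.4644 m = S ✓

v_R_max = 39/20 m/s = 1.9500 m/s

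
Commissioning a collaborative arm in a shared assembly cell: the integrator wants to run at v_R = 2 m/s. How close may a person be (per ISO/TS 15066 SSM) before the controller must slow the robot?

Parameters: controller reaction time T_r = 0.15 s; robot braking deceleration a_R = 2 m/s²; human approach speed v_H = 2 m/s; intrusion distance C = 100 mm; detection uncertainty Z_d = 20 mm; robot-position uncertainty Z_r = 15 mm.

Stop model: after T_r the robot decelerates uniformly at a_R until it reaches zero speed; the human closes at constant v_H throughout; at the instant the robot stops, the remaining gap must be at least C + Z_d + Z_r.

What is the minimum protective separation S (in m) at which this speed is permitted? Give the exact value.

S_min = 747/200 m = 3.7350 m

T_s = v_R/a_R = 2/2 = 1.0000 s
reaction-phase robot travel = 2.0000·0.1500 = 0.3000 m
robot under decel: 2.0000²/(2·2.0000) = 1.0000 m
person approaches 2.0000·(0.1500+1.0000) = 2.3000 m
residual clearance needed = 0.1000+0.0200+0.0150 = 0.1350 m
S_min ≈ 0.3000+1.0000+2.3000+0.1350  ⇒  S_min = 747/200 m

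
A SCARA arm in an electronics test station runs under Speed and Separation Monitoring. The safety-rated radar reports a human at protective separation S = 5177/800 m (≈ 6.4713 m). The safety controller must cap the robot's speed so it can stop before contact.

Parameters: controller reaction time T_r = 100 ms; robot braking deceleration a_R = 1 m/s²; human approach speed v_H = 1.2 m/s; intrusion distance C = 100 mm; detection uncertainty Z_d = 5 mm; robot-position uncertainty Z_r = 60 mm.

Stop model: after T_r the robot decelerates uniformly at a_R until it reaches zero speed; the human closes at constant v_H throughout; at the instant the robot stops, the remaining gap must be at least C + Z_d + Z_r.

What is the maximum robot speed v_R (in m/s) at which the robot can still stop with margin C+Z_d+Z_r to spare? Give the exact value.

v_R_max = 49/20 m/s = 2.4500 m/s

at the boundary: (1/2)·v² + (13/10)·v + (-4949/800) = 0
  disc = (13/10)² − 4·(1/2)·(-4949/800) = 225/16 ; √disc = 15/4
  v_R = (−(13/10) + 15/4) / (2·(1/2)) = 49/20 m/s
check:
stop time T_s = (49/20)/1 = 2.4500 s
robot in T_r: 2.4500·0.1000 = 0.2450 m
robot covers 2.4500·2.4500 − ½·1.0000·2.4500² = 3.0013 m while stopping
person approaches 1.2000·(0.1000+2.4500) = 3.0600 m
C+Z_d+Z_r = 0.1000+0.0050+0.0600 = 0.1650 m
sum ≈ 0.2450+3.0013+3.0600+0.1650 ≈ 6.4713 m = S ✓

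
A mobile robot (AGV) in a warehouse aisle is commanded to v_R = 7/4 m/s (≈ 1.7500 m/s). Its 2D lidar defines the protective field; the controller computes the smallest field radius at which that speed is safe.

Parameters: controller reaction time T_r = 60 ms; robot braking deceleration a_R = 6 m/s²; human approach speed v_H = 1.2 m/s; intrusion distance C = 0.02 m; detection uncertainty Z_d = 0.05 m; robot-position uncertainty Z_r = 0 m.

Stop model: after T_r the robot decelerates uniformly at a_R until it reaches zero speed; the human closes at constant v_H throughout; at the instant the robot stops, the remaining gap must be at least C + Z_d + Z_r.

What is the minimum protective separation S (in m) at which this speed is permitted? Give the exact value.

stop time T_s = (7/4)/6 = 0.2917 s
robot covers v_R·T_r = 1.7500·0.0600 = 0.1050 m before braking
braking distance = 1.7500²/(2·6.0000) = 0.2552 m
person approaches 1.2000·(0.0600+0.2917) = 0.4220 m
margins: 0.0200+0.0500+0.0000 = 0.0700 m
S_min ≈ 0.1050+0.2552+0.4220+0.0700  ⇒  S_min = 20453/24000 m

S_min = 20453/24000 m = 0.8522 m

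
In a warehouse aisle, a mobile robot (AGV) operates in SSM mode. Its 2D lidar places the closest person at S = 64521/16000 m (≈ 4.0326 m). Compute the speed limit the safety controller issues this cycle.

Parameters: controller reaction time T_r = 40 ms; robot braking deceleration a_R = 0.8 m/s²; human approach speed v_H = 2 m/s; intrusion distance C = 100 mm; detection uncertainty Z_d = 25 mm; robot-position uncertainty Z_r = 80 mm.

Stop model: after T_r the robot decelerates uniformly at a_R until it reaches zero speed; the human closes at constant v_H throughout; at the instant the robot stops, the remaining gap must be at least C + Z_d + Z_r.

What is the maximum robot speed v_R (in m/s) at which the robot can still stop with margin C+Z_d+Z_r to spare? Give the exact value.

v_R_max = 23/20 m/s = 1.1500 m/s

quadratic (5/8)·v² + (127/50)·v + (-59961/16000) = 0
  disc = (127/50)² − 4·(5/8)·(-59961/16000) = 2531281/160000 ; √disc = 1591/400
  v_R = (−(127/50) + 1591/400) / (2·(5/8)) = 23/20 m/s
check:
T_s = v_R/a_R = (23/20)/(4/5) = 1.4375 s
robot in T_r: 1.1500·0.0400 = 0.0460 m
braking distance = 1.1500²/(2·0.8000) = 0.8266 m
person approaches 2.0000·(0.0400+1.4375) = 2.9550 m
residual clearance needed = 0.1000+0.0250+0.0800 = 0.2050 m
sum ≈ 0.0460+0.8266+2.9550+0.2050 ≈ 4.0326 m = S ✓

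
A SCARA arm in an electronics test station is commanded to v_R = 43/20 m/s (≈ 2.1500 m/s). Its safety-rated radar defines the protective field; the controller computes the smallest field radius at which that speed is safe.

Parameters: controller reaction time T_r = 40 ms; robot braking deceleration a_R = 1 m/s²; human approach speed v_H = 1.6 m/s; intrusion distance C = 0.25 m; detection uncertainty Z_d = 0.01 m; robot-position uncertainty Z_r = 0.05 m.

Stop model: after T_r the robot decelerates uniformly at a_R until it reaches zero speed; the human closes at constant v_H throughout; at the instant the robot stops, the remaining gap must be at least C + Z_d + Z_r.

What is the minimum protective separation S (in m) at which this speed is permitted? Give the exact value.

stop time T_s = (43/20)/1 = 2.1500 s
robot in T_r: 2.1500·0.0400 = 0.0860 m
robot covers 2.1500·2.1500 − ½·1.0000·2.1500² = 2.3112 m while stopping
human closes 1.6000·2.1900 = 3.5040 m
residual clearance needed = 0.2500+0.0100+0.0500 = 0.3100 m
S_min ≈ 0.0860+2.3112+3.5040+0.3100  ⇒  S_min = 4969/800 m

S_min = 4969/800 m = 6.2112 m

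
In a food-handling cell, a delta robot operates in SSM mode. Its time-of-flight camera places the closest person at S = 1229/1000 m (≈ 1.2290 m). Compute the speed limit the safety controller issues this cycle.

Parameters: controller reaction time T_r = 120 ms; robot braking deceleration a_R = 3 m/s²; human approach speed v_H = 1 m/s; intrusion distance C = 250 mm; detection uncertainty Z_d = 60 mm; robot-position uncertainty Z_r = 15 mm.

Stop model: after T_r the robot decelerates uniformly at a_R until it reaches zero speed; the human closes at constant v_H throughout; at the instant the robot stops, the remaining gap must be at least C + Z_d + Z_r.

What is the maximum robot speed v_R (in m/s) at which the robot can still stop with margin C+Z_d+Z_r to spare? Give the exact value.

v_R_max = 6/5 m/s = 1.2000 m/s

collect terms ⇒ (1/6)·v_R² + (34/75)·v_R + (-98/125) = 0
  disc = (34/75)² − 4·(1/6)·(-98/125) = 4096/5625 ; √disc = 64/75
  v_R = (−(34/75) + 64/75) / (2·(1/6)) = 6/5 m/s
check:
T_s = v_R/a_R = (6/5)/3 = 0.4000 s
robot covers v_R·T_r = 1.2000·0.1200 = 0.1440 m before braking
robot under decel: 1.2000²/(2·3.0000) = 0.2400 m
human over T_r+T_s: 1.0000·(0.1200+0.4000) = 0.5200 m
C+Z_d+Z_r = 0.2500+0.0600+0.0150 = 0.3250 m
sum ≈ 0.1440+0.2400+0.5200+0.3250 ≈ 1.2290 m = S ✓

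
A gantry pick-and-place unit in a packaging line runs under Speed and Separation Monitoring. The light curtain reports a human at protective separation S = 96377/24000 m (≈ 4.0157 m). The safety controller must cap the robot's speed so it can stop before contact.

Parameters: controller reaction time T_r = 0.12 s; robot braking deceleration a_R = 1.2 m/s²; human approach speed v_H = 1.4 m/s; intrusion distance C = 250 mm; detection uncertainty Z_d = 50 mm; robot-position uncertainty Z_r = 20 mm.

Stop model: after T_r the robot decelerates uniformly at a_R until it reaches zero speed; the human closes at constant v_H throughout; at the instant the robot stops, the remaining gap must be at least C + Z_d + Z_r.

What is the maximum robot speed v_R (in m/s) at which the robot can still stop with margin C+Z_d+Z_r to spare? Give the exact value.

v_R_max = 7/4 m/s = 1.7500 m/s

quadratic (5/12)·v² + (193/150)·v + (-16933/4800) = 0
  disc = (193/150)² − 4·(5/12)·(-16933/4800) = 301401/40000 ; √disc = 549/200
  v_R = (−(193/150) + 549/200) / (2·(5/12)) = 7/4 m/s
check:
braking lasts T_s = (7/4)/(6/5) = 1.4583 s
reaction-phase robot travel = 1.7500·0.1200 = 0.2100 m
robot under decel: 1.7500²/(2·1.2000) = 1.2760 m
human over T_r+T_s: 1.4000·(0.1200+1.4583) = 2.2097 m
C+Z_d+Z_r = 0.2500+0.0500+0.0200 = 0.3200 m
sum ≈ 0.2100+1.2760+2.2097+0.3200 ≈ 4.0157 m = S ✓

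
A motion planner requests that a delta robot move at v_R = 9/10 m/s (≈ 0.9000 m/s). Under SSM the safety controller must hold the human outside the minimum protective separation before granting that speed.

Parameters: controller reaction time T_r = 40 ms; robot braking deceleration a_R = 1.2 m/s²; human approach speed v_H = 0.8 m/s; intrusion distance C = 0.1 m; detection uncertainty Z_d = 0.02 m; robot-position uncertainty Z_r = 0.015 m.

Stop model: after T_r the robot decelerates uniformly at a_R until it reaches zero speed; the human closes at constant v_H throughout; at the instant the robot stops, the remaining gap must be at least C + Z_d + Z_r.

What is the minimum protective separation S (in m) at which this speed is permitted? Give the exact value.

braking lasts T_s = (9/10)/(6/5) = 0.7500 s
robot in T_r: 0.9000·0.0400 = 0.0360 m
braking distance = 0.9000²/(2·1.2000) = 0.3375 m
human closes 0.8000·0.7900 = 0.6320 m
margins: 0.1000+0.0200+0.0150 = 0.1350 m
S_min ≈ 0.0360+0.3375+0.6320+0.1350  ⇒  S_min = 2281/2000 m

S_min = 2281/2000 m = 1.1405 m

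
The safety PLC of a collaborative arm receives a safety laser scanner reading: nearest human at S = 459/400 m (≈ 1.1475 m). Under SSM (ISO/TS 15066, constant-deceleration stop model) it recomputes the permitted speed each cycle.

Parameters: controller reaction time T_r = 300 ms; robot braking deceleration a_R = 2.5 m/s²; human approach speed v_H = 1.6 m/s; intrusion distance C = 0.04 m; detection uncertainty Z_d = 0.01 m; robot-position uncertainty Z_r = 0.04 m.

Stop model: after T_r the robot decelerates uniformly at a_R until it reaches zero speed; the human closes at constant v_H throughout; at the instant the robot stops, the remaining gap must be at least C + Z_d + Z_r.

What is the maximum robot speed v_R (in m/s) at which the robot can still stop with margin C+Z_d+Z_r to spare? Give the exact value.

quadratic (1/5)·v² + (47/50)·v + (-231/400) = 0
  disc = (47/50)² − 4·(1/5)·(-231/400) = 841/625 ; √disc = 29/25
  v_R = (−(47/50) + 29/25) / (2·(1/5)) = 11/20 m/s
check:
T_s = v_R/a_R = (11/20)/(5/2) = 0.2200 s
robot in T_r: 0.5500·0.3000 = 0.1650 m
robot covers 0.5500·0.2200 − ½·2.5000·0.2200² = 0.0605 m while stopping
person approaches 1.6000·(0.3000+0.2200) = 0.8320 m
C+Z_d+Z_r = 0.0400+0.0100+0.0400 = 0.0900 m
sum ≈ 0.1650+0.0605+0.8320+0.0900 ≈ 1.1475 m = S ✓

v_R_max = 11/20 m/s = 0.5500 m/s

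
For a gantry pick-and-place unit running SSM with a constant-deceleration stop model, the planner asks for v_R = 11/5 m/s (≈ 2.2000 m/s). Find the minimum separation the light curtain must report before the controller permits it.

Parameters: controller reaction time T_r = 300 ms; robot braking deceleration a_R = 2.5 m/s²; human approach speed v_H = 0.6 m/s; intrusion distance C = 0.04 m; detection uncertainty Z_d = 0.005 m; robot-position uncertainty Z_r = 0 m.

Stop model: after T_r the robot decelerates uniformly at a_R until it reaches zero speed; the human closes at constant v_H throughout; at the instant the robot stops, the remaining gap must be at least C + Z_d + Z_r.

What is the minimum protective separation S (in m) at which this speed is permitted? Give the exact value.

stop time T_s = (11/5)/(5/2) = 0.8800 s
reaction-phase robot travel = 2.2000·0.3000 = 0.6600 m
braking distance = 2.2000²/(2·2.5000) = 0.9680 m
person approaches 0.6000·(0.3000+0.8800) = 0.7080 m
residual clearance needed = 0.0400+0.0050+0.0000 = 0.0450 m
S_min ≈ 0.6600+0.9680+0.7080+0.0450  ⇒  S_min = 2381/1000 m

S_min = 2381/1000 m = 2.3810 m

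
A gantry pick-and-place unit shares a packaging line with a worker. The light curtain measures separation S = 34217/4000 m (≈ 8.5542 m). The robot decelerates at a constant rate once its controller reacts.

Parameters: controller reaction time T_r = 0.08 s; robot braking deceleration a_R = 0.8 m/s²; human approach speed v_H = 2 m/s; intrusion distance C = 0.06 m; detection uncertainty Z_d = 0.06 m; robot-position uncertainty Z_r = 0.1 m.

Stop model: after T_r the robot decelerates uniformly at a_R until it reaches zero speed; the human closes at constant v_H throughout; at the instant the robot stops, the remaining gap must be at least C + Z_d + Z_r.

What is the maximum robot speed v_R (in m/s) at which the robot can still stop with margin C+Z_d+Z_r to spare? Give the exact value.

collect terms ⇒ (5/8)·v_R² + (129/50)·v_R + (-32697/4000) = 0
  disc = (129/50)² − 4·(5/8)·(-32697/4000) = 1083681/40000 ; √disc = 1041/200
  v_R = (−(129/50) + 1041/200) / (2·(5/8)) = 21/10 m/s
check:
stop time T_s = (21/10)/(4/5) = 2.6250 s
reaction-phase robot travel = 2.1000·0.0800 = 0.1680 m
robot under decel: 2.1000²/(2·0.8000) = 2.7563 m
person approaches 2.0000·(0.0800+2.6250) = 5.4100 m
margins: 0.0600+0.0600+0.1000 = 0.2200 m
sum ≈ 0.1680+2.7563+5.4100+0.2200 ≈ 8.5542 m = S ✓

v_R_max = 21/10 m/s = 2.1000 m/s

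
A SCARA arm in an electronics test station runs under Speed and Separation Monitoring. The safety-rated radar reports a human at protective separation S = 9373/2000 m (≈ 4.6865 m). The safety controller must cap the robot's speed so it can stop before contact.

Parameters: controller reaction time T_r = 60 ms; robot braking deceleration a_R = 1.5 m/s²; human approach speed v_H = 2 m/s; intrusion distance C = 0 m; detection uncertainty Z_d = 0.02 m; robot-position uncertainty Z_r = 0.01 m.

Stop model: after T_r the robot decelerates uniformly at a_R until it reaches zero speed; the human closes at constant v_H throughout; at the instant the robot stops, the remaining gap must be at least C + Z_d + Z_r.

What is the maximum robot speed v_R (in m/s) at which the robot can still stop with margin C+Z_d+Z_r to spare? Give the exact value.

v_R_max = 43/20 m/s = 2.1500 m/s

quadratic (1/3)·v² + (209/150)·v + (-9073/2000) = 0
  disc = (209/150)² − 4·(1/3)·(-9073/2000) = 44944/5625 ; √disc = 212/75
  v_R = (−(209/150) + 212/75) / (2·(1/3)) = 43/20 m/s
check:
T_s = v_R/a_R = (43/20)/(3/2) = 1.4333 s
robot in T_r: 2.1500·0.0600 = 0.1290 m
robot under decel: 2.1500²/(2·1.5000) = 1.5408 m
person approaches 2.0000·(0.0600+1.4333) = 2.9867 m
residual clearance needed = 0.0000+0.0200+0.0100 = 0.0300 m
sum ≈ 0.1290+1.5408+2.9867+0.0300 ≈ 4.6865 m = S ✓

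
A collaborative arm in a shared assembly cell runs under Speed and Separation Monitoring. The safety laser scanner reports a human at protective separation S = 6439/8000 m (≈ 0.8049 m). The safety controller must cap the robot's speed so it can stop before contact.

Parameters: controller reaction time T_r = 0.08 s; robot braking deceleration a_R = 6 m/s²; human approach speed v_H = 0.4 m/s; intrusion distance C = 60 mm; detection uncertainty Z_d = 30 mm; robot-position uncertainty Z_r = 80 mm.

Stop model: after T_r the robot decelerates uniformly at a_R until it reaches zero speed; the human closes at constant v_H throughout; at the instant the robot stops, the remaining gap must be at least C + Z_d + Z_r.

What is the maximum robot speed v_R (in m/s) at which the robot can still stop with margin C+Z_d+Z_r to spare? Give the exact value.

v_R_max = 39/20 m/s = 1.9500 m/s

quadratic (1/12)·v² + (11/75)·v + (-4823/8000) = 0
  disc = (11/75)² − 4·(1/12)·(-4823/8000) = 80089/360000 ; √disc = 283/600
  v_R = (−(11/75) + 283/600) / (2·(1/12)) = 39/20 m/s
check:
T_s = v_R/a_R = (39/20)/6 = 0.3250 s
robot covers v_R·T_r = 1.9500·0.0800 = 0.1560 m before braking
braking distance = 1.9500²/(2·6.0000) = 0.3169 m
human over T_r+T_s: 0.4000·(0.0800+0.3250) = 0.1620 m
residual clearance needed = 0.0600+0.0300+0.0800 = 0.1700 m
sum ≈ 0.1560+0.3169+0.1620+0.1700 ≈ 0.8049 m = S ✓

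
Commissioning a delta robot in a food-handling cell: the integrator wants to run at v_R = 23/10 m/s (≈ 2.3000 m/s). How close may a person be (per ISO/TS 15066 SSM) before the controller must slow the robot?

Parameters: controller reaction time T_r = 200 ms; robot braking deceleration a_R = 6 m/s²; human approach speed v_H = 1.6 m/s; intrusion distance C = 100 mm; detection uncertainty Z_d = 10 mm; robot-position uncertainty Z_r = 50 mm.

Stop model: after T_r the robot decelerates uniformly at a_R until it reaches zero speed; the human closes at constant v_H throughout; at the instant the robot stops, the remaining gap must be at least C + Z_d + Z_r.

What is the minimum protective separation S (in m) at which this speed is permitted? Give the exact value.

S_min = 2393/1200 m = 1.9942 m

T_s = v_R/a_R = (23/10)/6 = 0.3833 s
reaction-phase robot travel = 2.3000·0.2000 = 0.4600 m
robot covers 2.3000·0.3833 − ½·6.0000·0.3833² = 0.4408 m while stopping
person approaches 1.6000·(0.2000+0.3833) = 0.9333 m
residual clearance needed = 0.1000+0.0100+0.0500 = 0.1600 m
S_min ≈ 0.4600+0.4408+0.9333+0.1600  ⇒  S_min = 2393/1200 m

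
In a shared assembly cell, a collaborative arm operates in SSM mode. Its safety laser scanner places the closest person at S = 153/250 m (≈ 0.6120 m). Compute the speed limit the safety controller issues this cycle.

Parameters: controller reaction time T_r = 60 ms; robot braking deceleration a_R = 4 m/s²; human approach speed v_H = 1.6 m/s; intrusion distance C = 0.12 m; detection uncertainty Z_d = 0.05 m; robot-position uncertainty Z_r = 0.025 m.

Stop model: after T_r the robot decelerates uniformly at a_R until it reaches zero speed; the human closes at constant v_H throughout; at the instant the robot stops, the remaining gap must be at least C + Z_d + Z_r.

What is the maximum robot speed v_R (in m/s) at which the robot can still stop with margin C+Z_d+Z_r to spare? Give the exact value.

at the boundary: (1/8)·v² + (23/50)·v + (-321/1000) = 0
  disc = (23/50)² − 4·(1/8)·(-321/1000) = 3721/10000 ; √disc = 61/100
  v_R = (−(23/50) + 61/100) / (2·(1/8)) = 3/5 m/s
check:
T_s = v_R/a_R = (3/5)/4 = 0.1500 s
reaction-phase robot travel = 0.6000·0.0600 = 0.0360 m
robot covers 0.6000·0.1500 − ½·4.0000·0.1500² = 0.0450 m while stopping
human over T_r+T_s: 1.6000·(0.0600+0.1500) = 0.3360 m
residual clearance needed = 0.1200+0.0500+0.0250 = 0.1950 m
sum ≈ 0.0360+0.0450+0.3360+0.1950 ≈ 0.6120 m = S ✓

v_R_max = 3/5 m/s = 0.6000 m/s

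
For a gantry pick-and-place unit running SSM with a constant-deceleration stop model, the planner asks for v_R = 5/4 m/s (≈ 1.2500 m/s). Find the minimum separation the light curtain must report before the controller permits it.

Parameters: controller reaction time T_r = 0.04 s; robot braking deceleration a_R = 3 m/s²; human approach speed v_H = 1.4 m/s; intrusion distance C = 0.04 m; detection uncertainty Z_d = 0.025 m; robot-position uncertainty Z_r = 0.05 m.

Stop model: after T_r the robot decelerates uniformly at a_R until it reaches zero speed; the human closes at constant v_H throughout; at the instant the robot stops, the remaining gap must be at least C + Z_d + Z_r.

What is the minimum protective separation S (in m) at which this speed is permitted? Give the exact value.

S_min = 4259/4000 m = 1.0648 m

braking lasts T_s = (5/4)/3 = 0.4167 s
robot in T_r: 1.2500·0.0400 = 0.0500 m
robot covers 1.2500·0.4167 − ½·3.0000·0.4167² = 0.2604 m while stopping
human closes 1.4000·0.4567 = 0.6393 m
C+Z_d+Z_r = 0.0400+0.0250+0.0500 = 0.1150 m
S_min ≈ 0.0500+0.2604+0.6393+0.1150  ⇒  S_min = 4259/4000 m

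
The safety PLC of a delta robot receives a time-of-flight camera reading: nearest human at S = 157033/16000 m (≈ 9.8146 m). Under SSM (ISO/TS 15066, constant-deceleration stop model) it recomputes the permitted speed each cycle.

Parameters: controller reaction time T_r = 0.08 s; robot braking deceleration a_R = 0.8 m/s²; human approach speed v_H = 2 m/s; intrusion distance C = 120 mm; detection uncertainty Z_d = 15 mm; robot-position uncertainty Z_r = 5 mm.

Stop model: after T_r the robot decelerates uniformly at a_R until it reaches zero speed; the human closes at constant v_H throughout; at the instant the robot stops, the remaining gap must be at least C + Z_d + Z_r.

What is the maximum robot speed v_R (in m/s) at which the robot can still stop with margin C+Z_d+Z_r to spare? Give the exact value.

at the boundary: (5/8)·v² + (129/50)·v + (-152233/16000) = 0
  disc = (129/50)² − 4·(5/8)·(-152233/16000) = 4870849/160000 ; √disc = 2207/400
  v_R = (−(129/50) + 2207/400) / (2·(5/8)) = 47/20 m/s
check:
stop time T_s = (47/20)/(4/5) = 2.9375 s
robot in T_r: 2.3500·0.0800 = 0.1880 m
robot covers 2.3500·2.9375 − ½·0.8000·2.9375² = 3.4516 m while stopping
person approaches 2.0000·(0.0800+2.9375) = 6.0350 m
residual clearance needed = 0.1200+0.0150+0.0050 = 0.1400 m
sum ≈ 0.1880+3.4516+6.0350+0.1400 ≈ 9.8146 m = S ✓

v_R_max = 47/20 m/s = 2.3500 m/s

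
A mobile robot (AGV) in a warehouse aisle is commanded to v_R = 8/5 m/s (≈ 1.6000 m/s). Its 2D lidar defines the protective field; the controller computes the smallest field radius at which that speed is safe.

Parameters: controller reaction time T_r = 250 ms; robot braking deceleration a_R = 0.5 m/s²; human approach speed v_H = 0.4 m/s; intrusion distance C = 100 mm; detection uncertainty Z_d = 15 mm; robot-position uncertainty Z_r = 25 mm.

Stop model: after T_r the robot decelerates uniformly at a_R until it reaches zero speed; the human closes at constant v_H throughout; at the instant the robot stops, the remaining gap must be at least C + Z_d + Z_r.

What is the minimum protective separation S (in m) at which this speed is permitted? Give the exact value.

S_min = 112/25 m = 4.4800 m

stop time T_s = (8/5)/(1/2) = 3.2000 s
reaction-phase robot travel = 1.6000·0.2500 = 0.4000 m
robot covers 1.6000·3.2000 − ½·0.5000·3.2000² = 2.5600 m while stopping
human over T_r+T_s: 0.4000·(0.2500+3.2000) = 1.3800 m
residual clearance needed = 0.1000+0.0150+0.0250 = 0.1400 m
S_min ≈ 0.4000+2.5600+1.3800+0.1400  ⇒  S_min = 112/25 m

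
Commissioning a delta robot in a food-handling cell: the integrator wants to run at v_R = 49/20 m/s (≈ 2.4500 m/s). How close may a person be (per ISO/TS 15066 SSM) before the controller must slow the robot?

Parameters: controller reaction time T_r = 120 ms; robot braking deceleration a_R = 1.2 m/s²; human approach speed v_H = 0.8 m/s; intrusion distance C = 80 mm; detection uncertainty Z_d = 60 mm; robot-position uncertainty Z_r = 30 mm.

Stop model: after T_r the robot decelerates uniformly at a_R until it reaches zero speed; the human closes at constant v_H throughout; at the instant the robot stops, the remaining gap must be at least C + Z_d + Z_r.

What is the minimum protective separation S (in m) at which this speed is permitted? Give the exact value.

S_min = 7511/1600 m = 4.6944 m

stop time T_s = (49/20)/(6/5) = 2.0417 s
reaction-phase robot travel = 2.4500·0.1200 = 0.2940 m
robot under decel: 2.4500²/(2·1.2000) = 2.5010 m
human over T_r+T_s: 0.8000·(0.1200+2.0417) = 1.7293 m
residual clearance needed = 0.0800+0.0600+0.0300 = 0.1700 m
S_min ≈ 0.2940+2.5010+1.7293+0.1700  ⇒  S_min = 7511/1600 m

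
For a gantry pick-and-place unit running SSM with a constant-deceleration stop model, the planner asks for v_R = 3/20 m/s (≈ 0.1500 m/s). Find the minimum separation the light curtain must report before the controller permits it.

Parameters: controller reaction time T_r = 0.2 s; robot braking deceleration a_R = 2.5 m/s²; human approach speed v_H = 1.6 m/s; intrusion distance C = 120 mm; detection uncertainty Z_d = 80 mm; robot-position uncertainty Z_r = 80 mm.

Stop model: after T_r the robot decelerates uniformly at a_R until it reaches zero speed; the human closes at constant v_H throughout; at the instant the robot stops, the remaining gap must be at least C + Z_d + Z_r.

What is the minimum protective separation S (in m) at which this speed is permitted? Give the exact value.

S_min = 1461/2000 m = 0.7305 m

T_s = v_R/a_R = (3/20)/(5/2) = 0.0600 s
robot in T_r: 0.1500·0.2000 = 0.0300 m
robot covers 0.1500·0.0600 − ½·2.5000·0.0600² = 0.0045 m while stopping
human closes 1.6000·0.2600 = 0.4160 m
residual clearance needed = 0.1200+0.0800+0.0800 = 0.2800 m
S_min ≈ 0.0300+0.0045+0.4160+0.2800  ⇒  S_min = 1461/2000 m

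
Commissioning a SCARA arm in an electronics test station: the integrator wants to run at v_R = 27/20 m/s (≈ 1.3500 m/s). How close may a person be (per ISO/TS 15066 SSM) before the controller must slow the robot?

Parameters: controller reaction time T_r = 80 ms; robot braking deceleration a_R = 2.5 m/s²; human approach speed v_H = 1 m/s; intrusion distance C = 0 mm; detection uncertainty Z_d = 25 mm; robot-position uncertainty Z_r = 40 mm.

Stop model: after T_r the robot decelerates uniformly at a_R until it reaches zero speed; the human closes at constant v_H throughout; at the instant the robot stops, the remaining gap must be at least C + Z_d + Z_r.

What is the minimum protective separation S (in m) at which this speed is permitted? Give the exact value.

T_s = v_R/a_R = (27/20)/(5/2) = 0.5400 s
robot covers v_R·T_r = 1.3500·0.0800 = 0.1080 m before braking
braking distance = 1.3500²/(2·2.5000) = 0.3645 m
person approaches 1.0000·(0.0800+0.5400) = 0.6200 m
margins: 0.0000+0.0250+0.0400 = 0.0650 m
S_min ≈ 0.1080+0.3645+0.6200+0.0650  ⇒  S_min = 463/400 m

S_min = 463/400 m = 1.1575 m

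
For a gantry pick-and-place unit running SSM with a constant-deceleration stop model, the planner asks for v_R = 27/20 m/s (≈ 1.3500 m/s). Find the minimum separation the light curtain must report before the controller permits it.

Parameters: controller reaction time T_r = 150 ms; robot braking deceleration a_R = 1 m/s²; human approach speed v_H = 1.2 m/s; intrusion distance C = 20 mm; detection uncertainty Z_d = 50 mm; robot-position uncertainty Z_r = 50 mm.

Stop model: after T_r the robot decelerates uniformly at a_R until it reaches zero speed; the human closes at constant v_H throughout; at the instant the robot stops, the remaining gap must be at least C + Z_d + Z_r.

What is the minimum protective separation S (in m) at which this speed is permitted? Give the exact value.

stop time T_s = (27/20)/1 = 1.3500 s
robot covers v_R·T_r = 1.3500·0.1500 = 0.2025 m before braking
robot covers 1.3500·1.3500 − ½·1.0000·1.3500² = 0.9113 m while stopping
human over T_r+T_s: 1.2000·(0.1500+1.3500) = 1.8000 m
residual clearance needed = 0.0200+0.0500+0.0500 = 0.1200 m
S_min ≈ 0.2025+0.9113+1.8000+0.1200  ⇒  S_min = 2427/800 m

S_min = 2427/800 m = 3.0337 m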